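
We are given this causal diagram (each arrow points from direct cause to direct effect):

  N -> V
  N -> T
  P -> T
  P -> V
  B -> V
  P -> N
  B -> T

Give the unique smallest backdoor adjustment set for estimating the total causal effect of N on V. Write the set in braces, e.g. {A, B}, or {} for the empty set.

{P}

Variables eligible for adjustment (non-descendants of N, excluding N and V): {B, P}.
Backdoor paths from N to V:
  P1: N <- P -> V
  P2: N <- P -> T <- B -> V
The empty set is not sufficient: P1 (N <- P -> V) has no collider blocking it and no conditioned non-collider, so it is open.
Try {P}:
  P1: blocked at fork node P ∈ conditioning set.
  P2: blocked at fork node P ∈ conditioning set.
{P} contains no descendant of N and blocks every backdoor path.
No other singleton works — e.g. {B} leaves P1 open — so {P} is the unique smallest valid adjustment set.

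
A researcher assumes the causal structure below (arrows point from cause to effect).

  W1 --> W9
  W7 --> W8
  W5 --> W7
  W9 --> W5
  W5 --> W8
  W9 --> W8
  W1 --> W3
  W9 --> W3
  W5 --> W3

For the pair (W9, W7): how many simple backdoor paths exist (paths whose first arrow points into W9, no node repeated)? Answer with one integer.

A backdoor path from W9 to W7 is any simple undirected path whose first edge points into W9 (i.e. leaves W9 via a parent).
Parents of W9: {W1}.
Enumerating:
  P1: W9 <- W1 -> W3 <- W5 -> W7
  P2: W9 <- W1 -> W3 <- W5 -> W8 <- W7
That exhausts the simple backdoor paths. Count: 2.

2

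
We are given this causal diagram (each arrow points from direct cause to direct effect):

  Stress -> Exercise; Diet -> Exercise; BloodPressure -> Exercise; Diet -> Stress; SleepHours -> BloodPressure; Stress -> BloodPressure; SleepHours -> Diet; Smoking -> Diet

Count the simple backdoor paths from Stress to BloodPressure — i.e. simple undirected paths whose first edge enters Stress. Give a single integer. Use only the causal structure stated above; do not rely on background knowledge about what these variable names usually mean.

2

A backdoor path from Stress to BloodPressure is any simple undirected path whose first edge points into Stress (i.e. leaves Stress via a parent).
Parents of Stress: {Diet}.
Enumerating:
  P1: Stress <- Diet <- SleepHours -> BloodPressure
  P2: Stress <- Diet -> Exercise <- BloodPressure
That exhausts the simple backdoor paths. Count: 2.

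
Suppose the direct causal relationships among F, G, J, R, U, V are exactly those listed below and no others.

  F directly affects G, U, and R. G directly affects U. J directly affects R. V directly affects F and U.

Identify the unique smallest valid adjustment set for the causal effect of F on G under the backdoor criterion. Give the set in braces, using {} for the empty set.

Variables eligible for adjustment (non-descendants of F, excluding F and G): {J, V}.
Backdoor paths from F to G:
  P1: F <- V -> U <- G
Each backdoor path contains an unconditioned collider, so every path is already blocked with the empty conditioning set:
  P1: blocked at collider U (neither it nor any descendant is in the conditioning set).
The empty set is therefore the unique smallest valid set.

{}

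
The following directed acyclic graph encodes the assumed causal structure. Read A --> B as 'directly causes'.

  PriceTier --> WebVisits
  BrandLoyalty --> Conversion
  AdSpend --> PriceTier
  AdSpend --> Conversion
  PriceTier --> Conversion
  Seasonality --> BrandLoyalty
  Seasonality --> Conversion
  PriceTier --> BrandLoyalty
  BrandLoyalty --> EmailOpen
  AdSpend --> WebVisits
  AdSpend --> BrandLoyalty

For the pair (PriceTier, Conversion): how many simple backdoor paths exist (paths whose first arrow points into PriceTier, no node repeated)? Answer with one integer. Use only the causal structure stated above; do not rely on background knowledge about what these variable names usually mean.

3

A backdoor path from PriceTier to Conversion is any simple undirected path whose first edge points into PriceTier (i.e. leaves PriceTier via a parent).
Parents of PriceTier: {AdSpend}.
Enumerating:
  P1: PriceTier <- AdSpend -> BrandLoyalty <- Seasonality -> Conversion
  P2: PriceTier <- AdSpend -> BrandLoyalty -> Conversion
  P3: PriceTier <- AdSpend -> Conversion
That exhausts the simple backdoor paths. Count: 3.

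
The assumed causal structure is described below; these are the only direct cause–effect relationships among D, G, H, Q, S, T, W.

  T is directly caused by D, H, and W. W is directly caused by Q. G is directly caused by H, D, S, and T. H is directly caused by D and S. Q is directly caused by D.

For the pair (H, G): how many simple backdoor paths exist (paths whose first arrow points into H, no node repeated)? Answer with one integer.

A backdoor path from H to G is any simple undirected path whose first edge points into H (i.e. leaves H via a parent).
Parents of H: {D, S}.
Enumerating:
  P1: H <- S -> G
  P2: H <- D -> Q -> W -> T -> G
  P3: H <- D -> T -> G
  P4: H <- D -> G
That exhausts the simple backdoor paths. Count: 4.

4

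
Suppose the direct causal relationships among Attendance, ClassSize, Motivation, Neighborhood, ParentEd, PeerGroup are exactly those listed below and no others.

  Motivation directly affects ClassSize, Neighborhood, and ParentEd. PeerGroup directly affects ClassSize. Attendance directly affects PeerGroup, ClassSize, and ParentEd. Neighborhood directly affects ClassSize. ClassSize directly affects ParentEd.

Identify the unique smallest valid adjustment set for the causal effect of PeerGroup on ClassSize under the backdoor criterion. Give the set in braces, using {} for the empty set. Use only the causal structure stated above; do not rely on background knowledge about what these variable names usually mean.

{Attendance}

Variables eligible for adjustment (non-descendants of PeerGroup, excluding PeerGroup and ClassSize): {Attendance, Motivation, Neighborhood}.
Backdoor paths from PeerGroup to ClassSize:
  P1: PeerGroup <- Attendance -> ClassSize
  P2: PeerGroup <- Attendance -> ParentEd <- Motivation -> Neighborhood -> ClassSize
  P3: PeerGroup <- Attendance -> ParentEd <- Motivation -> ClassSize
  P4: PeerGroup <- Attendance -> ParentEd <- ClassSize
The empty set is not sufficient: P1 (PeerGroup <- Attendance -> ClassSize) has no collider blocking it and no conditioned non-collider, so it is open.
Try {Attendance}:
  P1: blocked at fork node Attendance ∈ conditioning set.
  P2: blocked at fork node Attendance ∈ conditioning set.
  P3: blocked at fork node Attendance ∈ conditioning set.
  P4: blocked at fork node Attendance ∈ conditioning set.
{Attendance} contains no descendant of PeerGroup and blocks every backdoor path.
No other singleton works — e.g. {Motivation} leaves P1 open — so {Attendance} is the unique smallest valid adjustment set.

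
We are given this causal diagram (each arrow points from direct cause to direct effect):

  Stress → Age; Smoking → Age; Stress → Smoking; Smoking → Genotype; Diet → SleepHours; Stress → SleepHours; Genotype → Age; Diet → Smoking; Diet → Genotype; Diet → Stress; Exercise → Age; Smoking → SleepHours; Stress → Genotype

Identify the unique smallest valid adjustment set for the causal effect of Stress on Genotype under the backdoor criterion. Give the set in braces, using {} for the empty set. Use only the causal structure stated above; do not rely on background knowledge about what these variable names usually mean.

{Diet}

Variables eligible for adjustment (non-descendants of Stress, excluding Stress and Genotype): {Diet, Exercise}.
Backdoor paths from Stress to Genotype:
  P1: Stress <- Diet -> Smoking -> Genotype
  P2: Stress <- Diet -> Smoking -> Age <- Genotype
  P3: Stress <- Diet -> SleepHours <- Smoking -> Genotype
  P4: Stress <- Diet -> SleepHours <- Smoking -> Age <- Genotype
  P5: Stress <- Diet -> Genotype
The empty set is not sufficient: P1 (Stress <- Diet -> Smoking -> Genotype) has no collider blocking it and no conditioned non-collider, so it is open.
Try {Diet}:
  P1: blocked at fork node Diet ∈ conditioning set.
  P2: blocked at fork node Diet ∈ conditioning set.
  P3: blocked at fork node Diet ∈ conditioning set.
  P4: blocked at fork node Diet ∈ conditioning set.
  P5: blocked at fork node Diet ∈ conditioning set.
{Diet} contains no descendant of Stress and blocks every backdoor path.
No other singleton works — e.g. {Exercise} leaves P1 open — so {Diet} is the unique smallest valid adjustment set.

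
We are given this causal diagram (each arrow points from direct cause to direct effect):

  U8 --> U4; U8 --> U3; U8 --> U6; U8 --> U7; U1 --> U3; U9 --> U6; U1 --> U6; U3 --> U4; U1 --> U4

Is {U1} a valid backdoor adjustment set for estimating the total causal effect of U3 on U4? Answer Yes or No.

Backdoor paths from U3 to U4 (paths whose first edge points into U3):
  P1: U3 <- U8 -> U6 <- U1 -> U4
  P2: U3 <- U8 -> U4
  P3: U3 <- U1 -> U6 <- U8 -> U4
  P4: U3 <- U1 -> U4
Condition 1 (no descendant of U3 in the set): holds — descendants of U3 are {U4}; none are in {U1}.
Condition 2 (every backdoor path blocked by {U1}):
  P1: blocked at collider U6 (neither it nor any descendant is in the conditioning set).
  P2: open — no interior node is in the conditioning set.
  P3: blocked at fork node U1 ∈ conditioning set.
  P4: blocked at fork node U1 ∈ conditioning set.
{U1} does not satisfy the backdoor criterion.

No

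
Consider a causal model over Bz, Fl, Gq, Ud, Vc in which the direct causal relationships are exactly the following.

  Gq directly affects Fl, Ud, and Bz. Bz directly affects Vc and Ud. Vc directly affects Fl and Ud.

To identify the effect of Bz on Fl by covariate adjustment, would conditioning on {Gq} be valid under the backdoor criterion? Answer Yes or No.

Backdoor paths from Bz to Fl (paths whose first edge points into Bz):
  P1: Bz <- Gq -> Ud <- Vc -> Fl
  P2: Bz <- Gq -> Fl
Condition 1 (no descendant of Bz in the set): holds — descendants of Bz are {Fl, Ud, Vc}; none are in {Gq}.
Condition 2 (every backdoor path blocked by {Gq}):
  P1: blocked at fork node Gq ∈ conditioning set.
  P2: blocked at fork node Gq ∈ conditioning set.
{Gq} satisfies the backdoor criterion.

Yes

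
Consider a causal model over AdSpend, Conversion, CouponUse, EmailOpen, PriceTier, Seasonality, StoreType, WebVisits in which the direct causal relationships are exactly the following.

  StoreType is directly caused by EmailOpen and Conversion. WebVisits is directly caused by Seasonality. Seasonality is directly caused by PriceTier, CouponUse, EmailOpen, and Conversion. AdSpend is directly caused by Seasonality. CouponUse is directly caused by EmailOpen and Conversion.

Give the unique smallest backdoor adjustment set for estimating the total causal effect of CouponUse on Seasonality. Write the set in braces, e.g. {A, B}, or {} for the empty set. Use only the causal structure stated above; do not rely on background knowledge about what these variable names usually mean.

{Conversion, EmailOpen}

Variables eligible for adjustment (non-descendants of CouponUse, excluding CouponUse and Seasonality): {Conversion, EmailOpen, PriceTier, StoreType}.
Backdoor paths from CouponUse to Seasonality:
  P1: CouponUse <- EmailOpen -> Seasonality
  P2: CouponUse <- EmailOpen -> StoreType <- Conversion -> Seasonality
  P3: CouponUse <- Conversion -> Seasonality
  P4: CouponUse <- Conversion -> StoreType <- EmailOpen -> Seasonality
The empty set is not sufficient: P1 (CouponUse <- EmailOpen -> Seasonality) has no collider blocking it and no conditioned non-collider, so it is open.
Try {Conversion, EmailOpen}:
  P1: blocked at fork node EmailOpen ∈ conditioning set.
  P2: blocked at fork node EmailOpen ∈ conditioning set.
  P3: blocked at fork node Conversion ∈ conditioning set.
  P4: blocked at fork node Conversion ∈ conditioning set.
{Conversion, EmailOpen} contains no descendant of CouponUse and blocks every backdoor path.
Every element of {Conversion, EmailOpen} is needed (dropping Conversion leaves P3 open; dropping EmailOpen leaves P1 open), so no proper subset is valid.
Among all size-2 subsets of the eligible variables, only {Conversion, EmailOpen} blocks every backdoor path, so it is the unique smallest valid adjustment set.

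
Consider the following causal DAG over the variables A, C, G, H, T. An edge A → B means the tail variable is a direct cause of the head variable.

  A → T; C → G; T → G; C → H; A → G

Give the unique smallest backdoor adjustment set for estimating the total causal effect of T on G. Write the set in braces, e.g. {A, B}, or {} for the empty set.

{A}

Variables eligible for adjustment (non-descendants of T, excluding T and G): {A, C, H}.
Backdoor paths from T to G:
  P1: T <- A -> G
The empty set is not sufficient: P1 (T <- A -> G) has no collider blocking it and no conditioned non-collider, so it is open.
Try {A}:
  P1: blocked at fork node A ∈ conditioning set.
{A} contains no descendant of T and blocks every backdoor path.
No other singleton works — e.g. {C} leaves P1 open — so {A} is the unique smallest valid adjustment set.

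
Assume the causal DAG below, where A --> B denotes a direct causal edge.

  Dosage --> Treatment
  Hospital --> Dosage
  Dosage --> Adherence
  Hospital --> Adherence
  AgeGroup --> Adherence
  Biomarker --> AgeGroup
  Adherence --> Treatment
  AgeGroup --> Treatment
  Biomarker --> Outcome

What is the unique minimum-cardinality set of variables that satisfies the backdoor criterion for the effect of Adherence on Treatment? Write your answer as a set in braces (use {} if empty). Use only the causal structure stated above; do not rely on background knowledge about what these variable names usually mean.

{AgeGroup, Dosage}

Variables eligible for adjustment (non-descendants of Adherence, excluding Adherence and Treatment): {AgeGroup, Biomarker, Dosage, Hospital, Outcome}.
Backdoor paths from Adherence to Treatment:
  P1: Adherence <- Hospital -> Dosage -> Treatment
  P2: Adherence <- Dosage -> Treatment
  P3: Adherence <- AgeGroup -> Treatment
The empty set is not sufficient: P1 (Adherence <- Hospital -> Dosage -> Treatment) has no collider blocking it and no conditioned non-collider, so it is open.
Try {AgeGroup, Dosage}:
  P1: blocked at chain node Dosage ∈ conditioning set.
  P2: blocked at fork node Dosage ∈ conditioning set.
  P3: blocked at fork node AgeGroup ∈ conditioning set.
{AgeGroup, Dosage} contains no descendant of Adherence and blocks every backdoor path.
Every element of {AgeGroup, Dosage} is needed (dropping AgeGroup leaves P3 open; dropping Dosage leaves P1 open), so no proper subset is valid.
Among all size-2 subsets of the eligible variables, only {AgeGroup, Dosage} blocks every backdoor path, so it is the unique smallest valid adjustment set.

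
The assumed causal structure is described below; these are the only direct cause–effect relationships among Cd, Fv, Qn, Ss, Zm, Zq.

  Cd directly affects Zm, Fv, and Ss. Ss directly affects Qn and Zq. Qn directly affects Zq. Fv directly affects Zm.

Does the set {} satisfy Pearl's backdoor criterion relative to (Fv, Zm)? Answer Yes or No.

Backdoor paths from Fv to Zm (paths whose first edge points into Fv):
  P1: Fv <- Cd -> Zm
Condition 1 (no descendant of Fv in the set): holds — descendants of Fv are {Zm}; none are in {}.
Condition 2 (every backdoor path blocked by {}):
  P1: open — no interior node is in the conditioning set.
{} does not satisfy the backdoor criterion.

No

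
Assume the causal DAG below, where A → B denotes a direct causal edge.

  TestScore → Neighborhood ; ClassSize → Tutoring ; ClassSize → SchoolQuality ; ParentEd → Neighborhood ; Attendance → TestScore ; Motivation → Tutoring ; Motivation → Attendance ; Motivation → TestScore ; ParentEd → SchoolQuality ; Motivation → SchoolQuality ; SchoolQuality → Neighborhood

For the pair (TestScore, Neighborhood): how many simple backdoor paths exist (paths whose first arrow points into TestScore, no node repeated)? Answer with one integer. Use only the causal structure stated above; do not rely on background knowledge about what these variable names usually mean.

8

A backdoor path from TestScore to Neighborhood is any simple undirected path whose first edge points into TestScore (i.e. leaves TestScore via a parent).
Parents of TestScore: {Attendance, Motivation}.
Enumerating:
  P1: TestScore <- Motivation -> Tutoring <- ClassSize -> SchoolQuality <- ParentEd -> Neighborhood
  P2: TestScore <- Motivation -> Tutoring <- ClassSize -> SchoolQuality -> Neighborhood
  P3: TestScore <- Motivation -> SchoolQuality <- ParentEd -> Neighborhood
  P4: TestScore <- Motivation -> SchoolQuality -> Neighborhood
  P5: TestScore <- Attendance <- Motivation -> Tutoring <- ClassSize -> SchoolQuality <- ParentEd -> Neighborhood
  P6: TestScore <- Attendance <- Motivation -> Tutoring <- ClassSize -> SchoolQuality -> Neighborhood
  P7: TestScore <- Attendance <- Motivation -> SchoolQuality <- ParentEd -> Neighborhood
  P8: TestScore <- Attendance <- Motivation -> SchoolQuality -> Neighborhood
That exhausts the simple backdoor paths. Count: 8.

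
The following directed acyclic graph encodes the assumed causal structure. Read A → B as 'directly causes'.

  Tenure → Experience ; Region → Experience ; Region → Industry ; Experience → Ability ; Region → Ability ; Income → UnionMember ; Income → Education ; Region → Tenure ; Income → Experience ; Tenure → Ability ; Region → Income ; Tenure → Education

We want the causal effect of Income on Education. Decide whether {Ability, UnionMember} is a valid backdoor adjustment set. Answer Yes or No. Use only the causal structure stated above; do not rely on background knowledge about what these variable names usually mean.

Backdoor paths from Income to Education (paths whose first edge points into Income):
  P1: Income <- Region -> Tenure -> Education
  P2: Income <- Region -> Experience <- Tenure -> Education
  P3: Income <- Region -> Experience -> Ability <- Tenure -> Education
  P4: Income <- Region -> Ability <- Tenure -> Education
  P5: Income <- Region -> Ability <- Experience <- Tenure -> Education
Condition 1 (no descendant of Income in the set): FAILS — Ability and UnionMember are descendants of Income.
Condition 2 (every backdoor path blocked by {Ability, UnionMember}):
  P1: open — no interior node is in the conditioning set.
  P2: open — collider(s) Experience are conditioned on (or have a conditioned descendant) and no non-collider on the path is in the set.
  P3: open — collider(s) Ability are conditioned on (or have a conditioned descendant) and no non-collider on the path is in the set.
  P4: open — collider(s) Ability are conditioned on (or have a conditioned descendant) and no non-collider on the path is in the set.
  P5: open — collider(s) Ability are conditioned on (or have a conditioned descendant) and no non-collider on the path is in the set.
{Ability, UnionMember} does not satisfy the backdoor criterion.

No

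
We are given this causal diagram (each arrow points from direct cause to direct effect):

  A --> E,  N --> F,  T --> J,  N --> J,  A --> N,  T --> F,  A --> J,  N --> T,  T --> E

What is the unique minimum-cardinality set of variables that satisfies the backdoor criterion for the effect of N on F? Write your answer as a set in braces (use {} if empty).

Variables eligible for adjustment (non-descendants of N, excluding N and F): {A}.
Backdoor paths from N to F:
  P1: N <- A -> J <- T -> F
  P2: N <- A -> E <- T -> F
Each backdoor path contains an unconditioned collider, so every path is already blocked with the empty conditioning set:
  P1: blocked at collider J (neither it nor any descendant is in the conditioning set).
  P2: blocked at collider E (neither it nor any descendant is in the conditioning set).
The empty set is therefore the unique smallest valid set.

{}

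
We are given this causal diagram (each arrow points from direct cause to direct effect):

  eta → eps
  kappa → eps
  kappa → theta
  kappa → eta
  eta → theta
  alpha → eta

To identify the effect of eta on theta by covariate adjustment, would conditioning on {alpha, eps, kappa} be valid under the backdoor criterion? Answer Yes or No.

Backdoor paths from eta to theta (paths whose first edge points into eta):
  P1: eta <- kappa -> theta
Condition 1 (no descendant of eta in the set): FAILS — eps is a descendant of eta.
Condition 2 (every backdoor path blocked by {alpha, eps, kappa}):
  P1: blocked at fork node kappa ∈ conditioning set.
{alpha, eps, kappa} does not satisfy the backdoor criterion.

No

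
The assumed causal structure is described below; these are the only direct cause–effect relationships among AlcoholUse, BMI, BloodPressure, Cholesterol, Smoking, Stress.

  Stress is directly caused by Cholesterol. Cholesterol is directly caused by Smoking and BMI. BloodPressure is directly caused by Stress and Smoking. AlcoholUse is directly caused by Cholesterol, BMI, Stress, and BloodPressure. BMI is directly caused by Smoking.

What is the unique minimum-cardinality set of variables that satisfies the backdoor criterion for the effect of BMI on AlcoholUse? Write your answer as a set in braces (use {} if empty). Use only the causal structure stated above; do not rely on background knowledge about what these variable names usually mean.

{Smoking}

Variables eligible for adjustment (non-descendants of BMI, excluding BMI and AlcoholUse): {Smoking}.
Backdoor paths from BMI to AlcoholUse:
  P1: BMI <- Smoking -> Cholesterol -> Stress -> BloodPressure -> AlcoholUse
  P2: BMI <- Smoking -> Cholesterol -> Stress -> AlcoholUse
  P3: BMI <- Smoking -> Cholesterol -> AlcoholUse
  P4: BMI <- Smoking -> BloodPressure <- Stress <- Cholesterol -> AlcoholUse
  P5: BMI <- Smoking -> BloodPressure <- Stress -> AlcoholUse
  P6: BMI <- Smoking -> BloodPressure -> AlcoholUse
The empty set is not sufficient: P1 (BMI <- Smoking -> Cholesterol -> Stress -> BloodPressure -> AlcoholUse) has no collider blocking it and no conditioned non-collider, so it is open.
Try {Smoking}:
  P1: blocked at fork node Smoking ∈ conditioning set.
  P2: blocked at fork node Smoking ∈ conditioning set.
  P3: blocked at fork node Smoking ∈ conditioning set.
  P4: blocked at fork node Smoking ∈ conditioning set.
  P5: blocked at fork node Smoking ∈ conditioning set.
  P6: blocked at fork node Smoking ∈ conditioning set.
{Smoking} contains no descendant of BMI and blocks every backdoor path.
{Smoking} is the unique smallest valid adjustment set.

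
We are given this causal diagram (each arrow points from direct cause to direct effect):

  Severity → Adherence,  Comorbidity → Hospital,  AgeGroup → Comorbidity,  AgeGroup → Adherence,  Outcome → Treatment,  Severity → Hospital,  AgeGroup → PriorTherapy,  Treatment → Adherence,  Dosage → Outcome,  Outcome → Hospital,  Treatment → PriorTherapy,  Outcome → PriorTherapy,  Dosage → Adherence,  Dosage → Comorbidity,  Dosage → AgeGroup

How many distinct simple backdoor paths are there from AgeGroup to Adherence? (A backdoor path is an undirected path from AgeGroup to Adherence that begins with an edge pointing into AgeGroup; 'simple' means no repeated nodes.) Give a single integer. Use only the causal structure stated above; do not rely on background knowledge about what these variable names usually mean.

A backdoor path from AgeGroup to Adherence is any simple undirected path whose first edge points into AgeGroup (i.e. leaves AgeGroup via a parent).
Parents of AgeGroup: {Dosage}.
Enumerating:
  P1: AgeGroup <- Dosage -> Outcome -> Treatment -> Adherence
  P2: AgeGroup <- Dosage -> Outcome -> PriorTherapy <- Treatment -> Adherence
  P3: AgeGroup <- Dosage -> Outcome -> Hospital <- Severity -> Adherence
  P4: AgeGroup <- Dosage -> Adherence
  P5: AgeGroup <- Dosage -> Comorbidity -> Hospital <- Outcome -> Treatment -> Adherence
  P6: AgeGroup <- Dosage -> Comorbidity -> Hospital <- Outcome -> PriorTherapy <- Treatment -> Adherence
  P7: AgeGroup <- Dosage -> Comorbidity -> Hospital <- Severity -> Adherence
That exhausts the simple backdoor paths. Count: 7.

7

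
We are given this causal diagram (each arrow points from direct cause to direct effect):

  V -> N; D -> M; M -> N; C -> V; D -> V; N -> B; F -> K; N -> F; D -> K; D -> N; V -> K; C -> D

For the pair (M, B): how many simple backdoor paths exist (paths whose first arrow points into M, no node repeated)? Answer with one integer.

7

A backdoor path from M to B is any simple undirected path whose first edge points into M (i.e. leaves M via a parent).
Parents of M: {D}.
Enumerating:
  P1: M <- D <- C -> V -> N -> B
  P2: M <- D <- C -> V -> K <- F <- N -> B
  P3: M <- D -> V -> N -> B
  P4: M <- D -> V -> K <- F <- N -> B
  P5: M <- D -> N -> B
  P6: M <- D -> K <- V -> N -> B
  P7: M <- D -> K <- F <- N -> B
That exhausts the simple backdoor paths. Count: 7.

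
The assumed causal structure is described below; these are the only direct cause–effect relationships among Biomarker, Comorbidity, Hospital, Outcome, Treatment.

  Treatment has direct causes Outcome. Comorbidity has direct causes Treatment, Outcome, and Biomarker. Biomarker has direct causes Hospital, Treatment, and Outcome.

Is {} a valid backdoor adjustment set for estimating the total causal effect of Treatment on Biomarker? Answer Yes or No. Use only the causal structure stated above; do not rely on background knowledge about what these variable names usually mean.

Backdoor paths from Treatment to Biomarker (paths whose first edge points into Treatment):
  P1: Treatment <- Outcome -> Biomarker
  P2: Treatment <- Outcome -> Comorbidity <- Biomarker
Condition 1 (no descendant of Treatment in the set): holds — descendants of Treatment are {Biomarker, Comorbidity}; none are in {}.
Condition 2 (every backdoor path blocked by {}):
  P1: open — no interior node is in the conditioning set.
  P2: blocked at collider Comorbidity (neither it nor any descendant is in the conditioning set).
{} does not satisfy the backdoor criterion.

No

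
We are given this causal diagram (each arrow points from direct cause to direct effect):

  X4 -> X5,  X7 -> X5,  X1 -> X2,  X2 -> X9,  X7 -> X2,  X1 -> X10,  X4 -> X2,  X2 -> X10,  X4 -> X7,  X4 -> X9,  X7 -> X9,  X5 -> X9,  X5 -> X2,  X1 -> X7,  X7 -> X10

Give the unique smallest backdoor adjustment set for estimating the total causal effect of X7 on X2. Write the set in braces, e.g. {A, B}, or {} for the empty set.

Variables eligible for adjustment (non-descendants of X7, excluding X7 and X2): {X1, X4}.
Backdoor paths from X7 to X2:
  P1: X7 <- X1 -> X2
  P2: X7 <- X1 -> X10 <- X2
  P3: X7 <- X4 -> X5 -> X2
  P4: X7 <- X4 -> X5 -> X9 <- X2
  P5: X7 <- X4 -> X2
  P6: X7 <- X4 -> X9 <- X5 -> X2
  P7: X7 <- X4 -> X9 <- X2
The empty set is not sufficient: P1 (X7 <- X1 -> X2) has no collider blocking it and no conditioned non-collider, so it is open.
Try {X1, X4}:
  P1: blocked at fork node X1 ∈ conditioning set.
  P2: blocked at fork node X1 ∈ conditioning set.
  P3: blocked at fork node X4 ∈ conditioning set.
  P4: blocked at fork node X4 ∈ conditioning set.
  P5: blocked at fork node X4 ∈ conditioning set.
  P6: blocked at fork node X4 ∈ conditioning set.
  P7: blocked at fork node X4 ∈ conditioning set.
{X1, X4} contains no descendant of X7 and blocks every backdoor path.
Every element of {X1, X4} is needed (dropping X1 leaves P1 open; dropping X4 leaves P3 open), so no proper subset is valid.
Among all size-2 subsets of the eligible variables, only {X1, X4} blocks every backdoor path, so it is the unique smallest valid adjustment set.

{X1, X4}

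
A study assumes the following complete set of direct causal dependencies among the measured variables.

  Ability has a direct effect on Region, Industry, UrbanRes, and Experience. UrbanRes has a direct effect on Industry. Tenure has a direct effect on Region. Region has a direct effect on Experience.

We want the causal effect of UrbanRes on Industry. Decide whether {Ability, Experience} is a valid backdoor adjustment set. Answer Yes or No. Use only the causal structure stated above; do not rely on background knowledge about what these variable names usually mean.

Backdoor paths from UrbanRes to Industry (paths whose first edge points into UrbanRes):
  P1: UrbanRes <- Ability -> Industry
Condition 1 (no descendant of UrbanRes in the set): holds — descendants of UrbanRes are {Industry}; none are in {Ability, Experience}.
Condition 2 (every backdoor path blocked by {Ability, Experience}):
  P1: blocked at fork node Ability ∈ conditioning set.
{Ability, Experience} satisfies the backdoor criterion.

Yes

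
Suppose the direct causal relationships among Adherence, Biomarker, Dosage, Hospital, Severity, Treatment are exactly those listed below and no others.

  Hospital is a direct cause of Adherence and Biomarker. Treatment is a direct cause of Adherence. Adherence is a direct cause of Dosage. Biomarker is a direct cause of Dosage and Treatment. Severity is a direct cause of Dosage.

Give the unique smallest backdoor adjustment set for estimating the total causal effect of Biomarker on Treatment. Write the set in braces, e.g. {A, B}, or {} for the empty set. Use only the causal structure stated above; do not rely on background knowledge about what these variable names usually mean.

{}

Variables eligible for adjustment (non-descendants of Biomarker, excluding Biomarker and Treatment): {Hospital, Severity}.
Backdoor paths from Biomarker to Treatment:
  P1: Biomarker <- Hospital -> Adherence <- Treatment
Each backdoor path contains an unconditioned collider, so every path is already blocked with the empty conditioning set:
  P1: blocked at collider Adherence (neither it nor any descendant is in the conditioning set).
The empty set is therefore the unique smallest valid set.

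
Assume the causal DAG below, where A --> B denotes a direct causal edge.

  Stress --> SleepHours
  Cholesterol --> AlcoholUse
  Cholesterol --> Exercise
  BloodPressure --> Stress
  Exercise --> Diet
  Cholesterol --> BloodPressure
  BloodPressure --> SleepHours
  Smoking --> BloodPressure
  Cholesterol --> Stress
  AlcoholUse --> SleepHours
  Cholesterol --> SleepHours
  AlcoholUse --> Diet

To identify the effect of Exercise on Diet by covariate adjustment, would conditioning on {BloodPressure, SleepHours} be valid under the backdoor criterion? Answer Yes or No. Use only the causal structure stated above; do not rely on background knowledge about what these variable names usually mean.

No

Backdoor paths from Exercise to Diet (paths whose first edge points into Exercise):
  P1: Exercise <- Cholesterol -> AlcoholUse -> Diet
  P2: Exercise <- Cholesterol -> BloodPressure -> Stress -> SleepHours <- AlcoholUse -> Diet
  P3: Exercise <- Cholesterol -> BloodPressure -> SleepHours <- AlcoholUse -> Diet
  P4: Exercise <- Cholesterol -> Stress <- BloodPressure -> SleepHours <- AlcoholUse -> Diet
  P5: Exercise <- Cholesterol -> Stress -> SleepHours <- AlcoholUse -> Diet
  P6: Exercise <- Cholesterol -> SleepHours <- AlcoholUse -> Diet
Condition 1 (no descendant of Exercise in the set): holds — descendants of Exercise are {Diet}; none are in {BloodPressure, SleepHours}.
Condition 2 (every backdoor path blocked by {BloodPressure, SleepHours}):
  P1: open — no interior node is in the conditioning set.
  P2: blocked at chain node BloodPressure ∈ conditioning set.
  P3: blocked at chain node BloodPressure ∈ conditioning set.
  P4: blocked at fork node BloodPressure ∈ conditioning set.
  P5: open — collider(s) SleepHours are conditioned on (or have a conditioned descendant) and no non-collider on the path is in the set.
  P6: open — collider(s) SleepHours are conditioned on (or have a conditioned descendant) and no non-collider on the path is in the set.
{BloodPressure, SleepHours} does not satisfy the backdoor criterion.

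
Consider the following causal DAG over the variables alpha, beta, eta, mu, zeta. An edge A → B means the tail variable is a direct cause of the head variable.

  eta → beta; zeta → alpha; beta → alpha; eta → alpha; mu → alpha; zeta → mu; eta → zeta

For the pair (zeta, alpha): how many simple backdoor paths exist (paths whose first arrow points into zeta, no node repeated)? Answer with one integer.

2

A backdoor path from zeta to alpha is any simple undirected path whose first edge points into zeta (i.e. leaves zeta via a parent).
Parents of zeta: {eta}.
Enumerating:
  P1: zeta <- eta -> beta -> alpha
  P2: zeta <- eta -> alpha
That exhausts the simple backdoor paths. Count: 2.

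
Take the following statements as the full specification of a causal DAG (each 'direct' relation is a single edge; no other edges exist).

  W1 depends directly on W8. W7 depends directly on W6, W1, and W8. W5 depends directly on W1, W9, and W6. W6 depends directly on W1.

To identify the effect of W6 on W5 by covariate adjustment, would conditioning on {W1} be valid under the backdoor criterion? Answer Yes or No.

Yes

Backdoor paths from W6 to W5 (paths whose first edge points into W6):
  P1: W6 <- W1 -> W5
Condition 1 (no descendant of W6 in the set): holds — descendants of W6 are {W5, W7}; none are in {W1}.
Condition 2 (every backdoor path blocked by {W1}):
  P1: blocked at fork node W1 ∈ conditioning set.
{W1} satisfies the backdoor criterion.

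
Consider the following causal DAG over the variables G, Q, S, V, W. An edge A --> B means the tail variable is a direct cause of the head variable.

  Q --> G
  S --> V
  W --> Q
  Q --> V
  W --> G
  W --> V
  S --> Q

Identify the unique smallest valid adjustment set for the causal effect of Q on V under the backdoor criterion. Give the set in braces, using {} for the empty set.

Variables eligible for adjustment (non-descendants of Q, excluding Q and V): {S, W}.
Backdoor paths from Q to V:
  P1: Q <- S -> V
  P2: Q <- W -> V
The empty set is not sufficient: P1 (Q <- S -> V) has no collider blocking it and no conditioned non-collider, so it is open.
Try {S, W}:
  P1: blocked at fork node S ∈ conditioning set.
  P2: blocked at fork node W ∈ conditioning set.
{S, W} contains no descendant of Q and blocks every backdoor path.
Every element of {S, W} is needed (dropping S leaves P1 open; dropping W leaves P2 open), so no proper subset is valid.
Among all size-2 subsets of the eligible variables, only {S, W} blocks every backdoor path, so it is the unique smallest valid adjustment set.

{S, W}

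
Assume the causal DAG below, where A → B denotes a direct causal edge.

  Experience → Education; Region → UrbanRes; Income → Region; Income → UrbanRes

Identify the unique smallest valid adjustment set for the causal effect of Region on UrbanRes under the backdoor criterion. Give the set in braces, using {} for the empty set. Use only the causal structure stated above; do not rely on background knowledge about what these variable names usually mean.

{Income}

Variables eligible for adjustment (non-descendants of Region, excluding Region and UrbanRes): {Education, Experience, Income}.
Backdoor paths from Region to UrbanRes:
  P1: Region <- Income -> UrbanRes
The empty set is not sufficient: P1 (Region <- Income -> UrbanRes) has no collider blocking it and no conditioned non-collider, so it is open.
Try {Income}:
  P1: blocked at fork node Income ∈ conditioning set.
{Income} contains no descendant of Region and blocks every backdoor path.
No other singleton works — e.g. {Experience} leaves P1 open — so {Income} is the unique smallest valid adjustment set.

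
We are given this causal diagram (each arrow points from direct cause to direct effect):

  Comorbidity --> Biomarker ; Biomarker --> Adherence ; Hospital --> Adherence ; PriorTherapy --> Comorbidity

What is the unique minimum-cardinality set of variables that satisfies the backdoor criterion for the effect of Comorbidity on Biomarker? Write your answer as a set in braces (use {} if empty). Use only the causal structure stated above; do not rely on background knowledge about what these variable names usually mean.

Variables eligible for adjustment (non-descendants of Comorbidity, excluding Comorbidity and Biomarker): {Hospital, PriorTherapy}.
Backdoor paths from Comorbidity to Biomarker:
  (none)
With no backdoor paths the empty set already satisfies the criterion, and it is trivially minimal.

{}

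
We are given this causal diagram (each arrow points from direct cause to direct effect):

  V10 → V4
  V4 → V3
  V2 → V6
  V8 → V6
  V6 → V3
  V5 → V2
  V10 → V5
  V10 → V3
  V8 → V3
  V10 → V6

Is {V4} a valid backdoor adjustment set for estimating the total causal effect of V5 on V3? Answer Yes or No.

Backdoor paths from V5 to V3 (paths whose first edge points into V5):
  P1: V5 <- V10 -> V6 <- V8 -> V3
  P2: V5 <- V10 -> V6 -> V3
  P3: V5 <- V10 -> V4 -> V3
  P4: V5 <- V10 -> V3
Condition 1 (no descendant of V5 in the set): holds — descendants of V5 are {V2, V3, V6}; none are in {V4}.
Condition 2 (every backdoor path blocked by {V4}):
  P1: blocked at collider V6 (neither it nor any descendant is in the conditioning set).
  P2: open — no interior node is in the conditioning set.
  P3: blocked at chain node V4 ∈ conditioning set.
  P4: open — no interior node is in the conditioning set.
{V4} does not satisfy the backdoor criterion.

No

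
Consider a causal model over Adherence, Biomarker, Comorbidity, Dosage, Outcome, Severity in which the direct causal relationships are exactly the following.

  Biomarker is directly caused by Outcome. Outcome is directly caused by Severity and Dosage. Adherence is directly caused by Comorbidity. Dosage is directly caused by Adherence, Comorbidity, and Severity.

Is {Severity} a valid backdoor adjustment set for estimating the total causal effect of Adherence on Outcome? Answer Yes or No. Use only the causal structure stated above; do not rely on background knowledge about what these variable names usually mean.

No

Backdoor paths from Adherence to Outcome (paths whose first edge points into Adherence):
  P1: Adherence <- Comorbidity -> Dosage <- Severity -> Outcome
  P2: Adherence <- Comorbidity -> Dosage -> Outcome
Condition 1 (no descendant of Adherence in the set): holds — descendants of Adherence are {Biomarker, Dosage, Outcome}; none are in {Severity}.
Condition 2 (every backdoor path blocked by {Severity}):
  P1: blocked at collider Dosage (neither it nor any descendant is in the conditioning set).
  P2: open — no interior node is in the conditioning set.
{Severity} does not satisfy the backdoor criterion.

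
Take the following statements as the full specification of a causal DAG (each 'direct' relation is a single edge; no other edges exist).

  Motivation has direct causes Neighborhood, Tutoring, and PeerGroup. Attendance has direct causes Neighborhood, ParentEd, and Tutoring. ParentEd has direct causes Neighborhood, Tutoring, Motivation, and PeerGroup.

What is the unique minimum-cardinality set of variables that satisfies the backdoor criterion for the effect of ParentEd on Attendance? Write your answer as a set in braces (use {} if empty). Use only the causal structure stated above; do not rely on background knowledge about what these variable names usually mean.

Variables eligible for adjustment (non-descendants of ParentEd, excluding ParentEd and Attendance): {Motivation, Neighborhood, PeerGroup, Tutoring}.
Backdoor paths from ParentEd to Attendance:
  P1: ParentEd <- Tutoring -> Motivation <- Neighborhood -> Attendance
  P2: ParentEd <- Tutoring -> Attendance
  P3: ParentEd <- Neighborhood -> Motivation <- Tutoring -> Attendance
  P4: ParentEd <- Neighborhood -> Attendance
  P5: ParentEd <- PeerGroup -> Motivation <- Tutoring -> Attendance
  P6: ParentEd <- PeerGroup -> Motivation <- Neighborhood -> Attendance
  P7: ParentEd <- Motivation <- Tutoring -> Attendance
  P8: ParentEd <- Motivation <- Neighborhood -> Attendance
The empty set is not sufficient: P2 (ParentEd <- Tutoring -> Attendance) has no collider blocking it and no conditioned non-collider, so it is open.
Try {Neighborhood, Tutoring}:
  P1: blocked at fork node Tutoring ∈ conditioning set.
  P2: blocked at fork node Tutoring ∈ conditioning set.
  P3: blocked at fork node Neighborhood ∈ conditioning set.
  P4: blocked at fork node Neighborhood ∈ conditioning set.
  P5: blocked at collider Motivation (neither it nor any descendant is in the conditioning set).
  P6: blocked at collider Motivation (neither it nor any descendant is in the conditioning set).
  P7: blocked at fork node Tutoring ∈ conditioning set.
  P8: blocked at fork node Neighborhood ∈ conditioning set.
{Neighborhood, Tutoring} contains no descendant of ParentEd and blocks every backdoor path.
Every element of {Neighborhood, Tutoring} is needed (dropping Neighborhood leaves P4 open; dropping Tutoring leaves P2 open), so no proper subset is valid.
Among all size-2 subsets of the eligible variables, only {Neighborhood, Tutoring} blocks every backdoor path, so it is the unique smallest valid adjustment set.

{Neighborhood, Tutoring}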